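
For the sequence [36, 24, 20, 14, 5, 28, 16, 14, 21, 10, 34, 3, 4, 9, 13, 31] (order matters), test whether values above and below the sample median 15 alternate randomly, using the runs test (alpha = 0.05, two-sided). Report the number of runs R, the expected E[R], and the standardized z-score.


Step 1: Compute median = 15; label A = above, B = below.
Labels in order: AAABBAABABABBBBA  (n_A = 8, n_B = 8)
Step 2: Count runs R = 9.
Step 3: Under H0 (random ordering), E[R] = 2*n_A*n_B/(n_A+n_B) + 1 = 2*8*8/16 + 1 = 9.0000.
        Var[R] = 2*n_A*n_B*(2*n_A*n_B - n_A - n_B) / ((n_A+n_B)^2 * (n_A+n_B-1)) = 14336/3840 = 3.7333.
        SD[R] = 1.9322.
Step 4: R = E[R], so z = 0 with no continuity correction.
Step 5: Two-sided p-value via normal approximation = 2*(1 - Phi(|z|)) = 1.000000.
Step 6: alpha = 0.05. fail to reject H0.

R = 9, z = 0.0000, p = 1.000000, fail to reject H0.


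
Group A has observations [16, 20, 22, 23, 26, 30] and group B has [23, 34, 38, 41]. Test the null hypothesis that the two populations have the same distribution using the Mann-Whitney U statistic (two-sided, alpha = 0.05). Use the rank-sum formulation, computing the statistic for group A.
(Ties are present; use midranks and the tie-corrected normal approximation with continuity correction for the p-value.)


Step 1: Combine and sort all 10 observations; assign midranks.
sorted (value, group): (16,X), (20,X), (22,X), (23,X), (23,Y), (26,X), (30,X), (34,Y), (38,Y), (41,Y)
ranks: 16->1, 20->2, 22->3, 23->4.5, 23->4.5, 26->6, 30->7, 34->8, 38->9, 41->10
Step 2: Rank sum for X: R1 = 1 + 2 + 3 + 4.5 + 6 + 7 = 23.5.
Step 3: U_X = R1 - n1(n1+1)/2 = 23.5 - 6*7/2 = 23.5 - 21 = 2.5.
       U_Y = n1*n2 - U_X = 24 - 2.5 = 21.5.
Step 4: Ties are present, so use the tie-corrected normal approximation (with continuity correction) for the p-value.
Step 5: p-value = 0.054273; compare to alpha = 0.05. fail to reject H0.

U_X = 2.5, p = 0.054273, fail to reject H0 at alpha = 0.05.


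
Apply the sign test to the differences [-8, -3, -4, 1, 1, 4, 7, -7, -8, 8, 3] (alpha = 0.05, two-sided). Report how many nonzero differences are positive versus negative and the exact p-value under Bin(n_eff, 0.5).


Step 1: Discard zero differences. Original n = 11; n_eff = number of nonzero differences = 11.
Nonzero differences (with sign): -8, -3, -4, +1, +1, +4, +7, -7, -8, +8, +3
Step 2: Count signs: positive = 6, negative = 5.
Step 3: Under H0: P(positive) = 0.5, so the number of positives S ~ Bin(11, 0.5).
Step 4: Two-sided exact p-value = sum of Bin(11,0.5) probabilities at or below the observed probability = 1.000000.
Step 5: alpha = 0.05. fail to reject H0.

n_eff = 11, pos = 6, neg = 5, p = 1.000000, fail to reject H0.


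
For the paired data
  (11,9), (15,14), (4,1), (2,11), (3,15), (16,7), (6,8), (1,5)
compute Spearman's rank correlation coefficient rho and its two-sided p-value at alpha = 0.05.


Step 1: Rank x and y separately (midranks; no ties here).
rank(x): 11->6, 15->7, 4->4, 2->2, 3->3, 16->8, 6->5, 1->1
rank(y): 9->5, 14->7, 1->1, 11->6, 15->8, 7->3, 8->4, 5->2
Step 2: d_i = R_x(i) - R_y(i); compute d_i^2.
  (6-5)^2=1, (7-7)^2=0, (4-1)^2=9, (2-6)^2=16, (3-8)^2=25, (8-3)^2=25, (5-4)^2=1, (1-2)^2=1
sum(d^2) = 78.
Step 3: rho = 1 - 6*78 / (8*(8^2 - 1)) = 1 - 468/504 = 0.071429.
Step 4: Under H0, t = rho * sqrt((n-2)/(1-rho^2)) = 0.1754 ~ t(6).
Step 5: Two-sided p-value from the t-distribution with 6 df = 0.866526.
Step 6: alpha = 0.05. fail to reject H0.

rho = 0.0714, p = 0.866526, fail to reject H0 at alpha = 0.05.


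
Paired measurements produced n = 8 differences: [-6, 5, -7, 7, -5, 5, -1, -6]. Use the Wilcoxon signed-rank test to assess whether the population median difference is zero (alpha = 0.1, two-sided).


Step 1: Drop any zero differences (none here) and take |d_i|.
|d| = [6, 5, 7, 7, 5, 5, 1, 6]
Step 2: Midrank |d_i| (ties get averaged ranks).
ranks: |6|->5.5, |5|->3, |7|->7.5, |7|->7.5, |5|->3, |5|->3, |1|->1, |6|->5.5
Step 3: Attach original signs; sum ranks with positive sign and with negative sign.
W+ = 3 + 7.5 + 3 = 13.5
W- = 5.5 + 7.5 + 3 + 1 + 5.5 = 22.5
(Check: W+ + W- = 36 should equal n(n+1)/2 = 36.)
Step 4: Test statistic W = min(W+, W-) = 13.5.
Step 5: Ties in |d|, so use the tie-corrected normal approximation.
        E[W] = n(n+1)/4 = 8*9/4 = 18.
        Tie groups: |d|=5 (t=3), |d|=6 (t=2), |d|=7 (t=2); sum(t^3 - t) = 36.
        Var[W] = n(n+1)(2n+1)/24 - sum(t^3-t)/48 = 1224/24 - 36/48 = 50.25.
        z = (W - E[W]) / sqrt(Var[W]) = (13.5 - 18) / 7.0887 = -0.6348.
        Two-sided p = 2*Phi(z) = 0.525552.
Step 6: alpha = 0.1. fail to reject H0.

W+ = 13.5, W- = 22.5, W = min = 13.5, p = 0.525552, fail to reject H0.


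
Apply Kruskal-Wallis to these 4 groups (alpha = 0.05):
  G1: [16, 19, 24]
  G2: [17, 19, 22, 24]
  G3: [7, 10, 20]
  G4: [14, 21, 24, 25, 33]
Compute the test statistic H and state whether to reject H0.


Step 1: Combine all N = 15 observations and assign midranks.
sorted (value, group, rank): (7,G3,1), (10,G3,2), (14,G4,3), (16,G1,4), (17,G2,5), (19,G1,6.5), (19,G2,6.5), (20,G3,8), (21,G4,9), (22,G2,10), (24,G1,12), (24,G2,12), (24,G4,12), (25,G4,14), (33,G4,15)
Step 2: Sum ranks within each group.
R_1 = 22.5 (n_1 = 3)
R_2 = 33.5 (n_2 = 4)
R_3 = 11 (n_3 = 3)
R_4 = 53 (n_4 = 5)
Step 3: H = 12/(N(N+1)) * sum(R_i^2/n_i) - 3(N+1)
     = 12/(15*16) * (22.5^2/3 + 33.5^2/4 + 11^2/3 + 53^2/5) - 3*16
     = 0.050000 * 1051.45 - 48
     = 4.572292.
Step 4: Ties present; correction factor C = 1 - 30/(15^3 - 15) = 0.991071. Corrected H = 4.572292 / 0.991071 = 4.613483.
Step 5: Under H0, H ~ chi^2(3); p-value = 0.202388.
Step 6: alpha = 0.05. fail to reject H0.

H = 4.6135, df = 3, p = 0.202388, fail to reject H0.


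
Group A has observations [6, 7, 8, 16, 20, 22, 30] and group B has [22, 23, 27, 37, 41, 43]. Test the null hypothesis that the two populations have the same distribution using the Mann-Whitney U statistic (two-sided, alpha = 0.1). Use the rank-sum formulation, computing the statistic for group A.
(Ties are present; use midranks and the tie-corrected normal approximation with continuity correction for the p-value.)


Step 1: Combine and sort all 13 observations; assign midranks.
sorted (value, group): (6,X), (7,X), (8,X), (16,X), (20,X), (22,X), (22,Y), (23,Y), (27,Y), (30,X), (37,Y), (41,Y), (43,Y)
ranks: 6->1, 7->2, 8->3, 16->4, 20->5, 22->6.5, 22->6.5, 23->8, 27->9, 30->10, 37->11, 41->12, 43->13
Step 2: Rank sum for X: R1 = 1 + 2 + 3 + 4 + 5 + 6.5 + 10 = 31.5.
Step 3: U_X = R1 - n1(n1+1)/2 = 31.5 - 7*8/2 = 31.5 - 28 = 3.5.
       U_Y = n1*n2 - U_X = 42 - 3.5 = 38.5.
Step 4: Ties are present, so use the tie-corrected normal approximation (with continuity correction) for the p-value.
Step 5: p-value = 0.015019; compare to alpha = 0.1. reject H0.

U_X = 3.5, p = 0.015019, reject H0 at alpha = 0.1.


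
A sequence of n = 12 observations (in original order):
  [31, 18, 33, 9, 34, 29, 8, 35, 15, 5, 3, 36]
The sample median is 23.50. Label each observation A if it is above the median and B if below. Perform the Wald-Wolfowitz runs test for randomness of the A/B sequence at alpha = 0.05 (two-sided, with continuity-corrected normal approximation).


Step 1: Compute median = 23.50; label A = above, B = below.
Labels in order: ABABAABABBBA  (n_A = 6, n_B = 6)
Step 2: Count runs R = 9.
Step 3: Under H0 (random ordering), E[R] = 2*n_A*n_B/(n_A+n_B) + 1 = 2*6*6/12 + 1 = 7.0000.
        Var[R] = 2*n_A*n_B*(2*n_A*n_B - n_A - n_B) / ((n_A+n_B)^2 * (n_A+n_B-1)) = 4320/1584 = 2.7273.
        SD[R] = 1.6514.
Step 4: Continuity-corrected z = (R - 0.5 - E[R]) / SD[R] = (9 - 0.5 - 7.0000) / 1.6514 = 0.9083.
Step 5: Two-sided p-value via normal approximation = 2*(1 - Phi(|z|)) = 0.363722.
Step 6: alpha = 0.05. fail to reject H0.

R = 9, z = 0.9083, p = 0.363722, fail to reject H0.


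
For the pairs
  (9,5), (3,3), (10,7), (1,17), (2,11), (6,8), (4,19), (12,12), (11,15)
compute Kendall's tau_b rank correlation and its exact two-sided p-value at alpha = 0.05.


Step 1: Enumerate the 36 unordered pairs (i,j) with i<j and classify each by sign(x_j-x_i) * sign(y_j-y_i).
  (1,2):dx=-6,dy=-2->C; (1,3):dx=+1,dy=+2->C; (1,4):dx=-8,dy=+12->D; (1,5):dx=-7,dy=+6->D
  (1,6):dx=-3,dy=+3->D; (1,7):dx=-5,dy=+14->D; (1,8):dx=+3,dy=+7->C; (1,9):dx=+2,dy=+10->C
  (2,3):dx=+7,dy=+4->C; (2,4):dx=-2,dy=+14->D; (2,5):dx=-1,dy=+8->D; (2,6):dx=+3,dy=+5->C
  (2,7):dx=+1,dy=+16->C; (2,8):dx=+9,dy=+9->C; (2,9):dx=+8,dy=+12->C; (3,4):dx=-9,dy=+10->D
  (3,5):dx=-8,dy=+4->D; (3,6):dx=-4,dy=+1->D; (3,7):dx=-6,dy=+12->D; (3,8):dx=+2,dy=+5->C
  (3,9):dx=+1,dy=+8->C; (4,5):dx=+1,dy=-6->D; (4,6):dx=+5,dy=-9->D; (4,7):dx=+3,dy=+2->C
  (4,8):dx=+11,dy=-5->D; (4,9):dx=+10,dy=-2->D; (5,6):dx=+4,dy=-3->D; (5,7):dx=+2,dy=+8->C
  (5,8):dx=+10,dy=+1->C; (5,9):dx=+9,dy=+4->C; (6,7):dx=-2,dy=+11->D; (6,8):dx=+6,dy=+4->C
  (6,9):dx=+5,dy=+7->C; (7,8):dx=+8,dy=-7->D; (7,9):dx=+7,dy=-4->D; (8,9):dx=-1,dy=+3->D
Step 2: C = 17, D = 19, total pairs = 36.
Step 3: tau = (C - D)/(n(n-1)/2) = (17 - 19)/36 = -0.055556.
Step 4: Exact two-sided p-value (enumerate n! = 362880 permutations of y under H0): p = 0.919455.
Step 5: alpha = 0.05. fail to reject H0.

tau_b = -0.0556 (C=17, D=19), p = 0.919455, fail to reject H0.


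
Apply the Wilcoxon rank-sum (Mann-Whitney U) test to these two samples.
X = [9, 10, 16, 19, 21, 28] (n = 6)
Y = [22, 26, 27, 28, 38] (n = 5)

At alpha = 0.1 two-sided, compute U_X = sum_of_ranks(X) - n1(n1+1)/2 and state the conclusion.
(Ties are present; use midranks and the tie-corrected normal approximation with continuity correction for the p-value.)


Step 1: Combine and sort all 11 observations; assign midranks.
sorted (value, group): (9,X), (10,X), (16,X), (19,X), (21,X), (22,Y), (26,Y), (27,Y), (28,X), (28,Y), (38,Y)
ranks: 9->1, 10->2, 16->3, 19->4, 21->5, 22->6, 26->7, 27->8, 28->9.5, 28->9.5, 38->11
Step 2: Rank sum for X: R1 = 1 + 2 + 3 + 4 + 5 + 9.5 = 24.5.
Step 3: U_X = R1 - n1(n1+1)/2 = 24.5 - 6*7/2 = 24.5 - 21 = 3.5.
       U_Y = n1*n2 - U_X = 30 - 3.5 = 26.5.
Step 4: Ties are present, so use the tie-corrected normal approximation (with continuity correction) for the p-value.
Step 5: p-value = 0.044126; compare to alpha = 0.1. reject H0.

U_X = 3.5, p = 0.044126, reject H0 at alpha = 0.1.


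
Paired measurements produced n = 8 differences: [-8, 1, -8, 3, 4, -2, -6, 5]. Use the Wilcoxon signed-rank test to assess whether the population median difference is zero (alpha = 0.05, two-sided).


Step 1: Drop any zero differences (none here) and take |d_i|.
|d| = [8, 1, 8, 3, 4, 2, 6, 5]
Step 2: Midrank |d_i| (ties get averaged ranks).
ranks: |8|->7.5, |1|->1, |8|->7.5, |3|->3, |4|->4, |2|->2, |6|->6, |5|->5
Step 3: Attach original signs; sum ranks with positive sign and with negative sign.
W+ = 1 + 3 + 4 + 5 = 13
W- = 7.5 + 7.5 + 2 + 6 = 23
(Check: W+ + W- = 36 should equal n(n+1)/2 = 36.)
Step 4: Test statistic W = min(W+, W-) = 13.
Step 5: Ties in |d|, so use the tie-corrected normal approximation.
        E[W] = n(n+1)/4 = 8*9/4 = 18.
        Tie groups: |d|=8 (t=2); sum(t^3 - t) = 6.
        Var[W] = n(n+1)(2n+1)/24 - sum(t^3-t)/48 = 1224/24 - 6/48 = 50.875.
        z = (W - E[W]) / sqrt(Var[W]) = (13 - 18) / 7.1327 = -0.7010.
        Two-sided p = 2*Phi(z) = 0.483303.
Step 6: alpha = 0.05. fail to reject H0.

W+ = 13, W- = 23, W = min = 13, p = 0.483303, fail to reject H0.


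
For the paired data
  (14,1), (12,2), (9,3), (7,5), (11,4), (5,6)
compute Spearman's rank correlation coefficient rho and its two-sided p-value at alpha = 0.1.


Step 1: Rank x and y separately (midranks; no ties here).
rank(x): 14->6, 12->5, 9->3, 7->2, 11->4, 5->1
rank(y): 1->1, 2->2, 3->3, 5->5, 4->4, 6->6
Step 2: d_i = R_x(i) - R_y(i); compute d_i^2.
  (6-1)^2=25, (5-2)^2=9, (3-3)^2=0, (2-5)^2=9, (4-4)^2=0, (1-6)^2=25
sum(d^2) = 68.
Step 3: rho = 1 - 6*68 / (6*(6^2 - 1)) = 1 - 408/210 = -0.942857.
Step 4: Under H0, t = rho * sqrt((n-2)/(1-rho^2)) = -5.6595 ~ t(4).
Step 5: Two-sided p-value from the t-distribution with 4 df = 0.004805.
Step 6: alpha = 0.1. reject H0.

rho = -0.9429, p = 0.004805, reject H0 at alpha = 0.1.


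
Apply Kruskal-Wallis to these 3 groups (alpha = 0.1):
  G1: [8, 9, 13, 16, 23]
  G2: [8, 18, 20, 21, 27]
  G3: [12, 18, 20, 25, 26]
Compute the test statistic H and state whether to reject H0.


Step 1: Combine all N = 15 observations and assign midranks.
sorted (value, group, rank): (8,G1,1.5), (8,G2,1.5), (9,G1,3), (12,G3,4), (13,G1,5), (16,G1,6), (18,G2,7.5), (18,G3,7.5), (20,G2,9.5), (20,G3,9.5), (21,G2,11), (23,G1,12), (25,G3,13), (26,G3,14), (27,G2,15)
Step 2: Sum ranks within each group.
R_1 = 27.5 (n_1 = 5)
R_2 = 44.5 (n_2 = 5)
R_3 = 48 (n_3 = 5)
Step 3: H = 12/(N(N+1)) * sum(R_i^2/n_i) - 3(N+1)
     = 12/(15*16) * (27.5^2/5 + 44.5^2/5 + 48^2/5) - 3*16
     = 0.050000 * 1008.1 - 48
     = 2.405000.
Step 4: Ties present; correction factor C = 1 - 18/(15^3 - 15) = 0.994643. Corrected H = 2.405000 / 0.994643 = 2.417953.
Step 5: Under H0, H ~ chi^2(2); p-value = 0.298503.
Step 6: alpha = 0.1. fail to reject H0.

H = 2.4180, df = 2, p = 0.298503, fail to reject H0.


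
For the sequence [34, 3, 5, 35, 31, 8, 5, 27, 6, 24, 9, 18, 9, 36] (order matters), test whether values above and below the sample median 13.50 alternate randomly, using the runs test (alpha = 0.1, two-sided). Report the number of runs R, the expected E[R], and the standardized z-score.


Step 1: Compute median = 13.50; label A = above, B = below.
Labels in order: ABBAABBABABABA  (n_A = 7, n_B = 7)
Step 2: Count runs R = 11.
Step 3: Under H0 (random ordering), E[R] = 2*n_A*n_B/(n_A+n_B) + 1 = 2*7*7/14 + 1 = 8.0000.
        Var[R] = 2*n_A*n_B*(2*n_A*n_B - n_A - n_B) / ((n_A+n_B)^2 * (n_A+n_B-1)) = 8232/2548 = 3.2308.
        SD[R] = 1.7974.
Step 4: Continuity-corrected z = (R - 0.5 - E[R]) / SD[R] = (11 - 0.5 - 8.0000) / 1.7974 = 1.3909.
Step 5: Two-sided p-value via normal approximation = 2*(1 - Phi(|z|)) = 0.164264.
Step 6: alpha = 0.1. fail to reject H0.

R = 11, z = 1.3909, p = 0.164264, fail to reject H0.


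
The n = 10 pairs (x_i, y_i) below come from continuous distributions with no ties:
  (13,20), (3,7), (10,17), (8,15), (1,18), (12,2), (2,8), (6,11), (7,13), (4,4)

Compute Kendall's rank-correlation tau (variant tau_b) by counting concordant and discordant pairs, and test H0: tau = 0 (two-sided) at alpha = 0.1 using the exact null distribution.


Step 1: Enumerate the 45 unordered pairs (i,j) with i<j and classify each by sign(x_j-x_i) * sign(y_j-y_i).
  (1,2):dx=-10,dy=-13->C; (1,3):dx=-3,dy=-3->C; (1,4):dx=-5,dy=-5->C; (1,5):dx=-12,dy=-2->C
  (1,6):dx=-1,dy=-18->C; (1,7):dx=-11,dy=-12->C; (1,8):dx=-7,dy=-9->C; (1,9):dx=-6,dy=-7->C
  (1,10):dx=-9,dy=-16->C; (2,3):dx=+7,dy=+10->C; (2,4):dx=+5,dy=+8->C; (2,5):dx=-2,dy=+11->D
  (2,6):dx=+9,dy=-5->D; (2,7):dx=-1,dy=+1->D; (2,8):dx=+3,dy=+4->C; (2,9):dx=+4,dy=+6->C
  (2,10):dx=+1,dy=-3->D; (3,4):dx=-2,dy=-2->C; (3,5):dx=-9,dy=+1->D; (3,6):dx=+2,dy=-15->D
  (3,7):dx=-8,dy=-9->C; (3,8):dx=-4,dy=-6->C; (3,9):dx=-3,dy=-4->C; (3,10):dx=-6,dy=-13->C
  (4,5):dx=-7,dy=+3->D; (4,6):dx=+4,dy=-13->D; (4,7):dx=-6,dy=-7->C; (4,8):dx=-2,dy=-4->C
  (4,9):dx=-1,dy=-2->C; (4,10):dx=-4,dy=-11->C; (5,6):dx=+11,dy=-16->D; (5,7):dx=+1,dy=-10->D
  (5,8):dx=+5,dy=-7->D; (5,9):dx=+6,dy=-5->D; (5,10):dx=+3,dy=-14->D; (6,7):dx=-10,dy=+6->D
  (6,8):dx=-6,dy=+9->D; (6,9):dx=-5,dy=+11->D; (6,10):dx=-8,dy=+2->D; (7,8):dx=+4,dy=+3->C
  (7,9):dx=+5,dy=+5->C; (7,10):dx=+2,dy=-4->D; (8,9):dx=+1,dy=+2->C; (8,10):dx=-2,dy=-7->C
  (9,10):dx=-3,dy=-9->C
Step 2: C = 27, D = 18, total pairs = 45.
Step 3: tau = (C - D)/(n(n-1)/2) = (27 - 18)/45 = 0.200000.
Step 4: Exact two-sided p-value (enumerate n! = 3628800 permutations of y under H0): p = 0.484313.
Step 5: alpha = 0.1. fail to reject H0.

tau_b = 0.2000 (C=27, D=18), p = 0.484313, fail to reject H0.


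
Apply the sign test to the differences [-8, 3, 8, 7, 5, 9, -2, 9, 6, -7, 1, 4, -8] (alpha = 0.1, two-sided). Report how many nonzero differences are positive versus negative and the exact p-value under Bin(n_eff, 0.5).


Step 1: Discard zero differences. Original n = 13; n_eff = number of nonzero differences = 13.
Nonzero differences (with sign): -8, +3, +8, +7, +5, +9, -2, +9, +6, -7, +1, +4, -8
Step 2: Count signs: positive = 9, negative = 4.
Step 3: Under H0: P(positive) = 0.5, so the number of positives S ~ Bin(13, 0.5).
Step 4: Two-sided exact p-value = sum of Bin(13,0.5) probabilities at or below the observed probability = 0.266846.
Step 5: alpha = 0.1. fail to reject H0.

n_eff = 13, pos = 9, neg = 4, p = 0.266846, fail to reject H0.


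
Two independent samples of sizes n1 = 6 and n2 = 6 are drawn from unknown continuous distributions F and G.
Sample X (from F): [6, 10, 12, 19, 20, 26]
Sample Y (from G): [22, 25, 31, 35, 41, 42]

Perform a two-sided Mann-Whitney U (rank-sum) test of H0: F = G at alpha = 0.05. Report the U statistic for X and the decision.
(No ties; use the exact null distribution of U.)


Step 1: Combine and sort all 12 observations; assign midranks.
sorted (value, group): (6,X), (10,X), (12,X), (19,X), (20,X), (22,Y), (25,Y), (26,X), (31,Y), (35,Y), (41,Y), (42,Y)
ranks: 6->1, 10->2, 12->3, 19->4, 20->5, 22->6, 25->7, 26->8, 31->9, 35->10, 41->11, 42->12
Step 2: Rank sum for X: R1 = 1 + 2 + 3 + 4 + 5 + 8 = 23.
Step 3: U_X = R1 - n1(n1+1)/2 = 23 - 6*7/2 = 23 - 21 = 2.
       U_Y = n1*n2 - U_X = 36 - 2 = 34.
Step 4: No ties, so the exact null distribution of U (based on enumerating the C(12,6) = 924 equally likely rank assignments) gives the two-sided p-value.
Step 5: p-value = 0.008658; compare to alpha = 0.05. reject H0.

U_X = 2, p = 0.008658, reject H0 at alpha = 0.05.


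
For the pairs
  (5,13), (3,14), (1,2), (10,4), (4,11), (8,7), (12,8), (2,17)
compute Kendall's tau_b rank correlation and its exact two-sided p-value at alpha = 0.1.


Step 1: Enumerate the 28 unordered pairs (i,j) with i<j and classify each by sign(x_j-x_i) * sign(y_j-y_i).
  (1,2):dx=-2,dy=+1->D; (1,3):dx=-4,dy=-11->C; (1,4):dx=+5,dy=-9->D; (1,5):dx=-1,dy=-2->C
  (1,6):dx=+3,dy=-6->D; (1,7):dx=+7,dy=-5->D; (1,8):dx=-3,dy=+4->D; (2,3):dx=-2,dy=-12->C
  (2,4):dx=+7,dy=-10->D; (2,5):dx=+1,dy=-3->D; (2,6):dx=+5,dy=-7->D; (2,7):dx=+9,dy=-6->D
  (2,8):dx=-1,dy=+3->D; (3,4):dx=+9,dy=+2->C; (3,5):dx=+3,dy=+9->C; (3,6):dx=+7,dy=+5->C
  (3,7):dx=+11,dy=+6->C; (3,8):dx=+1,dy=+15->C; (4,5):dx=-6,dy=+7->D; (4,6):dx=-2,dy=+3->D
  (4,7):dx=+2,dy=+4->C; (4,8):dx=-8,dy=+13->D; (5,6):dx=+4,dy=-4->D; (5,7):dx=+8,dy=-3->D
  (5,8):dx=-2,dy=+6->D; (6,7):dx=+4,dy=+1->C; (6,8):dx=-6,dy=+10->D; (7,8):dx=-10,dy=+9->D
Step 2: C = 10, D = 18, total pairs = 28.
Step 3: tau = (C - D)/(n(n-1)/2) = (10 - 18)/28 = -0.285714.
Step 4: Exact two-sided p-value (enumerate n! = 40320 permutations of y under H0): p = 0.398760.
Step 5: alpha = 0.1. fail to reject H0.

tau_b = -0.2857 (C=10, D=18), p = 0.398760, fail to reject H0.


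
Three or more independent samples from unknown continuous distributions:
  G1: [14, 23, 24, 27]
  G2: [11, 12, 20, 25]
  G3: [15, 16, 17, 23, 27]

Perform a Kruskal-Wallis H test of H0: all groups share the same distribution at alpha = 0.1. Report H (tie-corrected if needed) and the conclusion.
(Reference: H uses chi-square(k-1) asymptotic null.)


Step 1: Combine all N = 13 observations and assign midranks.
sorted (value, group, rank): (11,G2,1), (12,G2,2), (14,G1,3), (15,G3,4), (16,G3,5), (17,G3,6), (20,G2,7), (23,G1,8.5), (23,G3,8.5), (24,G1,10), (25,G2,11), (27,G1,12.5), (27,G3,12.5)
Step 2: Sum ranks within each group.
R_1 = 34 (n_1 = 4)
R_2 = 21 (n_2 = 4)
R_3 = 36 (n_3 = 5)
Step 3: H = 12/(N(N+1)) * sum(R_i^2/n_i) - 3(N+1)
     = 12/(13*14) * (34^2/4 + 21^2/4 + 36^2/5) - 3*14
     = 0.065934 * 658.45 - 42
     = 1.414286.
Step 4: Ties present; correction factor C = 1 - 12/(13^3 - 13) = 0.994505. Corrected H = 1.414286 / 0.994505 = 1.422099.
Step 5: Under H0, H ~ chi^2(2); p-value = 0.491128.
Step 6: alpha = 0.1. fail to reject H0.

H = 1.4221, df = 2, p = 0.491128, fail to reject H0.


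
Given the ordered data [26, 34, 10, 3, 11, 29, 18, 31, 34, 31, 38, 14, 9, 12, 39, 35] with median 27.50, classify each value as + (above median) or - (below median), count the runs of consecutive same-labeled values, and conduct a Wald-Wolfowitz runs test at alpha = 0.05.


Step 1: Compute median = 27.50; label A = above, B = below.
Labels in order: BABBBABAAAABBBAA  (n_A = 8, n_B = 8)
Step 2: Count runs R = 8.
Step 3: Under H0 (random ordering), E[R] = 2*n_A*n_B/(n_A+n_B) + 1 = 2*8*8/16 + 1 = 9.0000.
        Var[R] = 2*n_A*n_B*(2*n_A*n_B - n_A - n_B) / ((n_A+n_B)^2 * (n_A+n_B-1)) = 14336/3840 = 3.7333.
        SD[R] = 1.9322.
Step 4: Continuity-corrected z = (R + 0.5 - E[R]) / SD[R] = (8 + 0.5 - 9.0000) / 1.9322 = -0.2588.
Step 5: Two-sided p-value via normal approximation = 2*(1 - Phi(|z|)) = 0.795809.
Step 6: alpha = 0.05. fail to reject H0.

R = 8, z = -0.2588, p = 0.795809, fail to reject H0.


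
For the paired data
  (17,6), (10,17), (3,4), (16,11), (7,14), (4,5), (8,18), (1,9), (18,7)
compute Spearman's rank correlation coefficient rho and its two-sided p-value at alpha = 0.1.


Step 1: Rank x and y separately (midranks; no ties here).
rank(x): 17->8, 10->6, 3->2, 16->7, 7->4, 4->3, 8->5, 1->1, 18->9
rank(y): 6->3, 17->8, 4->1, 11->6, 14->7, 5->2, 18->9, 9->5, 7->4
Step 2: d_i = R_x(i) - R_y(i); compute d_i^2.
  (8-3)^2=25, (6-8)^2=4, (2-1)^2=1, (7-6)^2=1, (4-7)^2=9, (3-2)^2=1, (5-9)^2=16, (1-5)^2=16, (9-4)^2=25
sum(d^2) = 98.
Step 3: rho = 1 - 6*98 / (9*(9^2 - 1)) = 1 - 588/720 = 0.183333.
Step 4: Under H0, t = rho * sqrt((n-2)/(1-rho^2)) = 0.4934 ~ t(7).
Step 5: Two-sided p-value from the t-distribution with 7 df = 0.636820.
Step 6: alpha = 0.1. fail to reject H0.

rho = 0.1833, p = 0.636820, fail to reject H0 at alpha = 0.1.


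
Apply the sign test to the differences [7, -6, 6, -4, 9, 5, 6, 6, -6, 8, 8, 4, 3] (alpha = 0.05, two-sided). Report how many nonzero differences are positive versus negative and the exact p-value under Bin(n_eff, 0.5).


Step 1: Discard zero differences. Original n = 13; n_eff = number of nonzero differences = 13.
Nonzero differences (with sign): +7, -6, +6, -4, +9, +5, +6, +6, -6, +8, +8, +4, +3
Step 2: Count signs: positive = 10, negative = 3.
Step 3: Under H0: P(positive) = 0.5, so the number of positives S ~ Bin(13, 0.5).
Step 4: Two-sided exact p-value = sum of Bin(13,0.5) probabilities at or below the observed probability = 0.092285.
Step 5: alpha = 0.05. fail to reject H0.

n_eff = 13, pos = 10, neg = 3, p = 0.092285, fail to reject H0.


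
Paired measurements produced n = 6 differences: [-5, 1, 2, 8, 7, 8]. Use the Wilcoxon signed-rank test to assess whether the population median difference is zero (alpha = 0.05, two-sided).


Step 1: Drop any zero differences (none here) and take |d_i|.
|d| = [5, 1, 2, 8, 7, 8]
Step 2: Midrank |d_i| (ties get averaged ranks).
ranks: |5|->3, |1|->1, |2|->2, |8|->5.5, |7|->4, |8|->5.5
Step 3: Attach original signs; sum ranks with positive sign and with negative sign.
W+ = 1 + 2 + 5.5 + 4 + 5.5 = 18
W- = 3 = 3
(Check: W+ + W- = 21 should equal n(n+1)/2 = 21.)
Step 4: Test statistic W = min(W+, W-) = 3.
Step 5: Ties in |d|, so use the tie-corrected normal approximation.
        E[W] = n(n+1)/4 = 6*7/4 = 10.5.
        Tie groups: |d|=8 (t=2); sum(t^3 - t) = 6.
        Var[W] = n(n+1)(2n+1)/24 - sum(t^3-t)/48 = 546/24 - 6/48 = 22.625.
        z = (W - E[W]) / sqrt(Var[W]) = (3 - 10.5) / 4.7566 = -1.5768.
        Two-sided p = 2*Phi(z) = 0.114850.
Step 6: alpha = 0.05. fail to reject H0.

W+ = 18, W- = 3, W = min = 3, p = 0.114850, fail to reject H0.


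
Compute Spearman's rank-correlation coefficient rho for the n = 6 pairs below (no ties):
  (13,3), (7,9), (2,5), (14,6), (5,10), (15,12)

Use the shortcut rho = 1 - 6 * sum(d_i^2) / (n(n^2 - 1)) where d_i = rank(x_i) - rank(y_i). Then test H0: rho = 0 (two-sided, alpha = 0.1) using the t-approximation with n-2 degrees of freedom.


Step 1: Rank x and y separately (midranks; no ties here).
rank(x): 13->4, 7->3, 2->1, 14->5, 5->2, 15->6
rank(y): 3->1, 9->4, 5->2, 6->3, 10->5, 12->6
Step 2: d_i = R_x(i) - R_y(i); compute d_i^2.
  (4-1)^2=9, (3-4)^2=1, (1-2)^2=1, (5-3)^2=4, (2-5)^2=9, (6-6)^2=0
sum(d^2) = 24.
Step 3: rho = 1 - 6*24 / (6*(6^2 - 1)) = 1 - 144/210 = 0.314286.
Step 4: Under H0, t = rho * sqrt((n-2)/(1-rho^2)) = 0.6621 ~ t(4).
Step 5: Two-sided p-value from the t-distribution with 4 df = 0.544093.
Step 6: alpha = 0.1. fail to reject H0.

rho = 0.3143, p = 0.544093, fail to reject H0 at alpha = 0.1.


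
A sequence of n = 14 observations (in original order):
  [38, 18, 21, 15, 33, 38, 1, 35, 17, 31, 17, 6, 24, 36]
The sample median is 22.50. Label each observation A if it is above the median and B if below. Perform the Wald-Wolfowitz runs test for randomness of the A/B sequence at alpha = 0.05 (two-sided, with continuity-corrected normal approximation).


Step 1: Compute median = 22.50; label A = above, B = below.
Labels in order: ABBBAABABABBAA  (n_A = 7, n_B = 7)
Step 2: Count runs R = 9.
Step 3: Under H0 (random ordering), E[R] = 2*n_A*n_B/(n_A+n_B) + 1 = 2*7*7/14 + 1 = 8.0000.
        Var[R] = 2*n_A*n_B*(2*n_A*n_B - n_A - n_B) / ((n_A+n_B)^2 * (n_A+n_B-1)) = 8232/2548 = 3.2308.
        SD[R] = 1.7974.
Step 4: Continuity-corrected z = (R - 0.5 - E[R]) / SD[R] = (9 - 0.5 - 8.0000) / 1.7974 = 0.2782.
Step 5: Two-sided p-value via normal approximation = 2*(1 - Phi(|z|)) = 0.780879.
Step 6: alpha = 0.05. fail to reject H0.

R = 9, z = 0.2782, p = 0.780879, fail to reject H0.


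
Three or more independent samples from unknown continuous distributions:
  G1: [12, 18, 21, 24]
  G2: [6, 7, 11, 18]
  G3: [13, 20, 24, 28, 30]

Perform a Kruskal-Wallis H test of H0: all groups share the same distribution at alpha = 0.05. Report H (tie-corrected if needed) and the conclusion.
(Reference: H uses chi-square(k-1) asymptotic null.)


Step 1: Combine all N = 13 observations and assign midranks.
sorted (value, group, rank): (6,G2,1), (7,G2,2), (11,G2,3), (12,G1,4), (13,G3,5), (18,G1,6.5), (18,G2,6.5), (20,G3,8), (21,G1,9), (24,G1,10.5), (24,G3,10.5), (28,G3,12), (30,G3,13)
Step 2: Sum ranks within each group.
R_1 = 30 (n_1 = 4)
R_2 = 12.5 (n_2 = 4)
R_3 = 48.5 (n_3 = 5)
Step 3: H = 12/(N(N+1)) * sum(R_i^2/n_i) - 3(N+1)
     = 12/(13*14) * (30^2/4 + 12.5^2/4 + 48.5^2/5) - 3*14
     = 0.065934 * 734.513 - 42
     = 6.429396.
Step 4: Ties present; correction factor C = 1 - 12/(13^3 - 13) = 0.994505. Corrected H = 6.429396 / 0.994505 = 6.464917.
Step 5: Under H0, H ~ chi^2(2); p-value = 0.039460.
Step 6: alpha = 0.05. reject H0.

H = 6.4649, df = 2, p = 0.039460, reject H0.


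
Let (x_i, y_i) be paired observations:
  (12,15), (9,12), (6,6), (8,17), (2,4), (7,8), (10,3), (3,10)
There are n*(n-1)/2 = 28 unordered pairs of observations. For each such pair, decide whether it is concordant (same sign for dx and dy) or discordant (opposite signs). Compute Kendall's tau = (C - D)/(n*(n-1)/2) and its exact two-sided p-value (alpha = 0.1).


Step 1: Enumerate the 28 unordered pairs (i,j) with i<j and classify each by sign(x_j-x_i) * sign(y_j-y_i).
  (1,2):dx=-3,dy=-3->C; (1,3):dx=-6,dy=-9->C; (1,4):dx=-4,dy=+2->D; (1,5):dx=-10,dy=-11->C
  (1,6):dx=-5,dy=-7->C; (1,7):dx=-2,dy=-12->C; (1,8):dx=-9,dy=-5->C; (2,3):dx=-3,dy=-6->C
  (2,4):dx=-1,dy=+5->D; (2,5):dx=-7,dy=-8->C; (2,6):dx=-2,dy=-4->C; (2,7):dx=+1,dy=-9->D
  (2,8):dx=-6,dy=-2->C; (3,4):dx=+2,dy=+11->C; (3,5):dx=-4,dy=-2->C; (3,6):dx=+1,dy=+2->C
  (3,7):dx=+4,dy=-3->D; (3,8):dx=-3,dy=+4->D; (4,5):dx=-6,dy=-13->C; (4,6):dx=-1,dy=-9->C
  (4,7):dx=+2,dy=-14->D; (4,8):dx=-5,dy=-7->C; (5,6):dx=+5,dy=+4->C; (5,7):dx=+8,dy=-1->D
  (5,8):dx=+1,dy=+6->C; (6,7):dx=+3,dy=-5->D; (6,8):dx=-4,dy=+2->D; (7,8):dx=-7,dy=+7->D
Step 2: C = 18, D = 10, total pairs = 28.
Step 3: tau = (C - D)/(n(n-1)/2) = (18 - 10)/28 = 0.285714.
Step 4: Exact two-sided p-value (enumerate n! = 40320 permutations of y under H0): p = 0.398760.
Step 5: alpha = 0.1. fail to reject H0.

tau_b = 0.2857 (C=18, D=10), p = 0.398760, fail to reject H0.


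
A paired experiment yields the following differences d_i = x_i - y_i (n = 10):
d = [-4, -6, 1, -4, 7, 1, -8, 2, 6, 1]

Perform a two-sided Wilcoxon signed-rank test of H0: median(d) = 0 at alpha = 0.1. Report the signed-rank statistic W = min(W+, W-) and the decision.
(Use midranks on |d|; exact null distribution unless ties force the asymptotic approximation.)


Step 1: Drop any zero differences (none here) and take |d_i|.
|d| = [4, 6, 1, 4, 7, 1, 8, 2, 6, 1]
Step 2: Midrank |d_i| (ties get averaged ranks).
ranks: |4|->5.5, |6|->7.5, |1|->2, |4|->5.5, |7|->9, |1|->2, |8|->10, |2|->4, |6|->7.5, |1|->2
Step 3: Attach original signs; sum ranks with positive sign and with negative sign.
W+ = 2 + 9 + 2 + 4 + 7.5 + 2 = 26.5
W- = 5.5 + 7.5 + 5.5 + 10 = 28.5
(Check: W+ + W- = 55 should equal n(n+1)/2 = 55.)
Step 4: Test statistic W = min(W+, W-) = 26.5.
Step 5: Ties in |d|, so use the tie-corrected normal approximation.
        E[W] = n(n+1)/4 = 10*11/4 = 27.5.
        Tie groups: |d|=1 (t=3), |d|=4 (t=2), |d|=6 (t=2); sum(t^3 - t) = 36.
        Var[W] = n(n+1)(2n+1)/24 - sum(t^3-t)/48 = 2310/24 - 36/48 = 95.5.
        z = (W - E[W]) / sqrt(Var[W]) = (26.5 - 27.5) / 9.7724 = -0.1023.
        Two-sided p = 2*Phi(z) = 0.918496.
Step 6: alpha = 0.1. fail to reject H0.

W+ = 26.5, W- = 28.5, W = min = 26.5, p = 0.918496, fail to reject H0.


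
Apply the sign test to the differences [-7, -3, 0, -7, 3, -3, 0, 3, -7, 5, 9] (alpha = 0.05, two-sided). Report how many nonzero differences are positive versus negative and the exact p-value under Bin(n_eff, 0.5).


Step 1: Discard zero differences. Original n = 11; n_eff = number of nonzero differences = 9.
Nonzero differences (with sign): -7, -3, -7, +3, -3, +3, -7, +5, +9
Step 2: Count signs: positive = 4, negative = 5.
Step 3: Under H0: P(positive) = 0.5, so the number of positives S ~ Bin(9, 0.5).
Step 4: Two-sided exact p-value = sum of Bin(9,0.5) probabilities at or below the observed probability = 1.000000.
Step 5: alpha = 0.05. fail to reject H0.

n_eff = 9, pos = 4, neg = 5, p = 1.000000, fail to reject H0.


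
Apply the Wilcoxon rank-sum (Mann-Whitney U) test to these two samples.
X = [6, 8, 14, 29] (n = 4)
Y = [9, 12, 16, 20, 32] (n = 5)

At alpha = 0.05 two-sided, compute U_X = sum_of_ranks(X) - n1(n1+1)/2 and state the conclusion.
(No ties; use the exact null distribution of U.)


Step 1: Combine and sort all 9 observations; assign midranks.
sorted (value, group): (6,X), (8,X), (9,Y), (12,Y), (14,X), (16,Y), (20,Y), (29,X), (32,Y)
ranks: 6->1, 8->2, 9->3, 12->4, 14->5, 16->6, 20->7, 29->8, 32->9
Step 2: Rank sum for X: R1 = 1 + 2 + 5 + 8 = 16.
Step 3: U_X = R1 - n1(n1+1)/2 = 16 - 4*5/2 = 16 - 10 = 6.
       U_Y = n1*n2 - U_X = 20 - 6 = 14.
Step 4: No ties, so the exact null distribution of U (based on enumerating the C(9,4) = 126 equally likely rank assignments) gives the two-sided p-value.
Step 5: p-value = 0.412698; compare to alpha = 0.05. fail to reject H0.

U_X = 6, p = 0.412698, fail to reject H0 at alpha = 0.05.


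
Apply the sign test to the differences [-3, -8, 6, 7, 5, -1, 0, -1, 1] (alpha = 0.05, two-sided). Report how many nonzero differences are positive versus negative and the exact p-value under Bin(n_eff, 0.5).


Step 1: Discard zero differences. Original n = 9; n_eff = number of nonzero differences = 8.
Nonzero differences (with sign): -3, -8, +6, +7, +5, -1, -1, +1
Step 2: Count signs: positive = 4, negative = 4.
Step 3: Under H0: P(positive) = 0.5, so the number of positives S ~ Bin(8, 0.5).
Step 4: Two-sided exact p-value = sum of Bin(8,0.5) probabilities at or below the observed probability = 1.000000.
Step 5: alpha = 0.05. fail to reject H0.

n_eff = 8, pos = 4, neg = 4, p = 1.000000, fail to reject H0.


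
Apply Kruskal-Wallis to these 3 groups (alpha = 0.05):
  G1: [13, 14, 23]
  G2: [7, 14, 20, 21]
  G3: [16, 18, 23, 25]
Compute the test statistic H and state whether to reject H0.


Step 1: Combine all N = 11 observations and assign midranks.
sorted (value, group, rank): (7,G2,1), (13,G1,2), (14,G1,3.5), (14,G2,3.5), (16,G3,5), (18,G3,6), (20,G2,7), (21,G2,8), (23,G1,9.5), (23,G3,9.5), (25,G3,11)
Step 2: Sum ranks within each group.
R_1 = 15 (n_1 = 3)
R_2 = 19.5 (n_2 = 4)
R_3 = 31.5 (n_3 = 4)
Step 3: H = 12/(N(N+1)) * sum(R_i^2/n_i) - 3(N+1)
     = 12/(11*12) * (15^2/3 + 19.5^2/4 + 31.5^2/4) - 3*12
     = 0.090909 * 418.125 - 36
     = 2.011364.
Step 4: Ties present; correction factor C = 1 - 12/(11^3 - 11) = 0.990909. Corrected H = 2.011364 / 0.990909 = 2.029817.
Step 5: Under H0, H ~ chi^2(2); p-value = 0.362436.
Step 6: alpha = 0.05. fail to reject H0.

H = 2.0298, df = 2, p = 0.362436, fail to reject H0.


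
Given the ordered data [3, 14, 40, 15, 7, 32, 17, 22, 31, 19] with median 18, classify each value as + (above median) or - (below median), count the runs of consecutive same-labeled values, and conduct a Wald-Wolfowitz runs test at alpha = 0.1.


Step 1: Compute median = 18; label A = above, B = below.
Labels in order: BBABBABAAA  (n_A = 5, n_B = 5)
Step 2: Count runs R = 6.
Step 3: Under H0 (random ordering), E[R] = 2*n_A*n_B/(n_A+n_B) + 1 = 2*5*5/10 + 1 = 6.0000.
        Var[R] = 2*n_A*n_B*(2*n_A*n_B - n_A - n_B) / ((n_A+n_B)^2 * (n_A+n_B-1)) = 2000/900 = 2.2222.
        SD[R] = 1.4907.
Step 4: R = E[R], so z = 0 with no continuity correction.
Step 5: Two-sided p-value via normal approximation = 2*(1 - Phi(|z|)) = 1.000000.
Step 6: alpha = 0.1. fail to reject H0.

R = 6, z = 0.0000, p = 1.000000, fail to reject H0.


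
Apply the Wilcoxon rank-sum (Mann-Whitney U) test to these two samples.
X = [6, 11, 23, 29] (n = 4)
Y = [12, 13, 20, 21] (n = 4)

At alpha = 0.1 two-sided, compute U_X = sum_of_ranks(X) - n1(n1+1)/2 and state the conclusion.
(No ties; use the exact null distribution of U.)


Step 1: Combine and sort all 8 observations; assign midranks.
sorted (value, group): (6,X), (11,X), (12,Y), (13,Y), (20,Y), (21,Y), (23,X), (29,X)
ranks: 6->1, 11->2, 12->3, 13->4, 20->5, 21->6, 23->7, 29->8
Step 2: Rank sum for X: R1 = 1 + 2 + 7 + 8 = 18.
Step 3: U_X = R1 - n1(n1+1)/2 = 18 - 4*5/2 = 18 - 10 = 8.
       U_Y = n1*n2 - U_X = 16 - 8 = 8.
Step 4: No ties, so the exact null distribution of U (based on enumerating the C(8,4) = 70 equally likely rank assignments) gives the two-sided p-value.
Step 5: p-value = 1.000000; compare to alpha = 0.1. fail to reject H0.

U_X = 8, p = 1.000000, fail to reject H0 at alpha = 0.1.


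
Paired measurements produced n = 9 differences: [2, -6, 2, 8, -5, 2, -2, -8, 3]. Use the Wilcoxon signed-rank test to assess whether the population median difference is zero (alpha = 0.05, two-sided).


Step 1: Drop any zero differences (none here) and take |d_i|.
|d| = [2, 6, 2, 8, 5, 2, 2, 8, 3]
Step 2: Midrank |d_i| (ties get averaged ranks).
ranks: |2|->2.5, |6|->7, |2|->2.5, |8|->8.5, |5|->6, |2|->2.5, |2|->2.5, |8|->8.5, |3|->5
Step 3: Attach original signs; sum ranks with positive sign and with negative sign.
W+ = 2.5 + 2.5 + 8.5 + 2.5 + 5 = 21
W- = 7 + 6 + 2.5 + 8.5 = 24
(Check: W+ + W- = 45 should equal n(n+1)/2 = 45.)
Step 4: Test statistic W = min(W+, W-) = 21.
Step 5: Ties in |d|, so use the tie-corrected normal approximation.
        E[W] = n(n+1)/4 = 9*10/4 = 22.5.
        Tie groups: |d|=2 (t=4), |d|=8 (t=2); sum(t^3 - t) = 66.
        Var[W] = n(n+1)(2n+1)/24 - sum(t^3-t)/48 = 1710/24 - 66/48 = 69.875.
        z = (W - E[W]) / sqrt(Var[W]) = (21 - 22.5) / 8.3591 = -0.1794.
        Two-sided p = 2*Phi(z) = 0.857589.
Step 6: alpha = 0.05. fail to reject H0.

W+ = 21, W- = 24, W = min = 21, p = 0.857589, fail to reject H0.


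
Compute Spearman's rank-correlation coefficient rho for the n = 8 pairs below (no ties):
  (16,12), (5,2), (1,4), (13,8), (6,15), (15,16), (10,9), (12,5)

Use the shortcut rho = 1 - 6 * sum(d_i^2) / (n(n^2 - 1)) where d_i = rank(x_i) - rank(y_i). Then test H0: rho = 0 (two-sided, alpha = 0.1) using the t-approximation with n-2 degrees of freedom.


Step 1: Rank x and y separately (midranks; no ties here).
rank(x): 16->8, 5->2, 1->1, 13->6, 6->3, 15->7, 10->4, 12->5
rank(y): 12->6, 2->1, 4->2, 8->4, 15->7, 16->8, 9->5, 5->3
Step 2: d_i = R_x(i) - R_y(i); compute d_i^2.
  (8-6)^2=4, (2-1)^2=1, (1-2)^2=1, (6-4)^2=4, (3-7)^2=16, (7-8)^2=1, (4-5)^2=1, (5-3)^2=4
sum(d^2) = 32.
Step 3: rho = 1 - 6*32 / (8*(8^2 - 1)) = 1 - 192/504 = 0.619048.
Step 4: Under H0, t = rho * sqrt((n-2)/(1-rho^2)) = 1.9308 ~ t(6).
Step 5: Two-sided p-value from the t-distribution with 6 df = 0.101733.
Step 6: alpha = 0.1. fail to reject H0.

rho = 0.6190, p = 0.101733, fail to reject H0 at alpha = 0.1.


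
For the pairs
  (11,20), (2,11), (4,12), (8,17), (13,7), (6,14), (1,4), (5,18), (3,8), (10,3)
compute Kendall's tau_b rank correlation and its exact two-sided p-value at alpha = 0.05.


Step 1: Enumerate the 45 unordered pairs (i,j) with i<j and classify each by sign(x_j-x_i) * sign(y_j-y_i).
  (1,2):dx=-9,dy=-9->C; (1,3):dx=-7,dy=-8->C; (1,4):dx=-3,dy=-3->C; (1,5):dx=+2,dy=-13->D
  (1,6):dx=-5,dy=-6->C; (1,7):dx=-10,dy=-16->C; (1,8):dx=-6,dy=-2->C; (1,9):dx=-8,dy=-12->C
  (1,10):dx=-1,dy=-17->C; (2,3):dx=+2,dy=+1->C; (2,4):dx=+6,dy=+6->C; (2,5):dx=+11,dy=-4->D
  (2,6):dx=+4,dy=+3->C; (2,7):dx=-1,dy=-7->C; (2,8):dx=+3,dy=+7->C; (2,9):dx=+1,dy=-3->D
  (2,10):dx=+8,dy=-8->D; (3,4):dx=+4,dy=+5->C; (3,5):dx=+9,dy=-5->D; (3,6):dx=+2,dy=+2->C
  (3,7):dx=-3,dy=-8->C; (3,8):dx=+1,dy=+6->C; (3,9):dx=-1,dy=-4->C; (3,10):dx=+6,dy=-9->D
  (4,5):dx=+5,dy=-10->D; (4,6):dx=-2,dy=-3->C; (4,7):dx=-7,dy=-13->C; (4,8):dx=-3,dy=+1->D
  (4,9):dx=-5,dy=-9->C; (4,10):dx=+2,dy=-14->D; (5,6):dx=-7,dy=+7->D; (5,7):dx=-12,dy=-3->C
  (5,8):dx=-8,dy=+11->D; (5,9):dx=-10,dy=+1->D; (5,10):dx=-3,dy=-4->C; (6,7):dx=-5,dy=-10->C
  (6,8):dx=-1,dy=+4->D; (6,9):dx=-3,dy=-6->C; (6,10):dx=+4,dy=-11->D; (7,8):dx=+4,dy=+14->C
  (7,9):dx=+2,dy=+4->C; (7,10):dx=+9,dy=-1->D; (8,9):dx=-2,dy=-10->C; (8,10):dx=+5,dy=-15->D
  (9,10):dx=+7,dy=-5->D
Step 2: C = 28, D = 17, total pairs = 45.
Step 3: tau = (C - D)/(n(n-1)/2) = (28 - 17)/45 = 0.244444.
Step 4: Exact two-sided p-value (enumerate n! = 3628800 permutations of y under H0): p = 0.380720.
Step 5: alpha = 0.05. fail to reject H0.

tau_b = 0.2444 (C=28, D=17), p = 0.380720, fail to reject H0.


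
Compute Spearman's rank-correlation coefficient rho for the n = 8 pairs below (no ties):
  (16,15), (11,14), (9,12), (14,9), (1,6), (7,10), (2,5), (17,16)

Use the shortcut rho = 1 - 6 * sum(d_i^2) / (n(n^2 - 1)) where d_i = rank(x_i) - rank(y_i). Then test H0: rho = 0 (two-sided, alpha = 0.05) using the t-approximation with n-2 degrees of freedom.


Step 1: Rank x and y separately (midranks; no ties here).
rank(x): 16->7, 11->5, 9->4, 14->6, 1->1, 7->3, 2->2, 17->8
rank(y): 15->7, 14->6, 12->5, 9->3, 6->2, 10->4, 5->1, 16->8
Step 2: d_i = R_x(i) - R_y(i); compute d_i^2.
  (7-7)^2=0, (5-6)^2=1, (4-5)^2=1, (6-3)^2=9, (1-2)^2=1, (3-4)^2=1, (2-1)^2=1, (8-8)^2=0
sum(d^2) = 14.
Step 3: rho = 1 - 6*14 / (8*(8^2 - 1)) = 1 - 84/504 = 0.833333.
Step 4: Under H0, t = rho * sqrt((n-2)/(1-rho^2)) = 3.6927 ~ t(6).
Step 5: Two-sided p-value from the t-distribution with 6 df = 0.010176.
Step 6: alpha = 0.05. reject H0.

rho = 0.8333, p = 0.010176, reject H0 at alpha = 0.05.


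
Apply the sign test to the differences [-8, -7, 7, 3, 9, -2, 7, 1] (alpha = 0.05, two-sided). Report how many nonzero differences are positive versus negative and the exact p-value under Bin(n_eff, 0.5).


Step 1: Discard zero differences. Original n = 8; n_eff = number of nonzero differences = 8.
Nonzero differences (with sign): -8, -7, +7, +3, +9, -2, +7, +1
Step 2: Count signs: positive = 5, negative = 3.
Step 3: Under H0: P(positive) = 0.5, so the number of positives S ~ Bin(8, 0.5).
Step 4: Two-sided exact p-value = sum of Bin(8,0.5) probabilities at or below the observed probability = 0.726562.
Step 5: alpha = 0.05. fail to reject H0.

n_eff = 8, pos = 5, neg = 3, p = 0.726562, fail to reject H0.


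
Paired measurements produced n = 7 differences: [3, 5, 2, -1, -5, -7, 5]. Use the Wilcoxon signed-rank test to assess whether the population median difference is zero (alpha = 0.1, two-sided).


Step 1: Drop any zero differences (none here) and take |d_i|.
|d| = [3, 5, 2, 1, 5, 7, 5]
Step 2: Midrank |d_i| (ties get averaged ranks).
ranks: |3|->3, |5|->5, |2|->2, |1|->1, |5|->5, |7|->7, |5|->5
Step 3: Attach original signs; sum ranks with positive sign and with negative sign.
W+ = 3 + 5 + 2 + 5 = 15
W- = 1 + 5 + 7 = 13
(Check: W+ + W- = 28 should equal n(n+1)/2 = 28.)
Step 4: Test statistic W = min(W+, W-) = 13.
Step 5: Ties in |d|, so use the tie-corrected normal approximation.
        E[W] = n(n+1)/4 = 7*8/4 = 14.
        Tie groups: |d|=5 (t=3); sum(t^3 - t) = 24.
        Var[W] = n(n+1)(2n+1)/24 - sum(t^3-t)/48 = 840/24 - 24/48 = 34.5.
        z = (W - E[W]) / sqrt(Var[W]) = (13 - 14) / 5.8737 = -0.1703.
        Two-sided p = 2*Phi(z) = 0.864813.
Step 6: alpha = 0.1. fail to reject H0.

W+ = 15, W- = 13, W = min = 13, p = 0.864813, fail to reject H0.
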